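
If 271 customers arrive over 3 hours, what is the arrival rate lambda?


lambda = total arrivals / time = 271 / 3 = 90.33 per hour

90.33 per hour


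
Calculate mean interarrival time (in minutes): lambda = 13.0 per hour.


Mean interarrival time = 60/lambda = 60/13.0 = 4.62 minutes

4.62 minutes


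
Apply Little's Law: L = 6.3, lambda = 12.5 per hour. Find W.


W = L / lambda = 6.3 / 12.5 = 0.504 hours

0.504 hours


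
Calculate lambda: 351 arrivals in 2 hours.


lambda = total arrivals / time = 351 / 2 = 175.5 per hour

175.5 per hour


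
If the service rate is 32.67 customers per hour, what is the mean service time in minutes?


Mean service time = 60/mu = 60/32.67 = 1.84 minutes

1.84 minutes


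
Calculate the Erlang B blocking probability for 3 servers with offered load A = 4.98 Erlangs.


B(N,A) = (A^N/N!) / sum(A^k/k!, k=0..N) with N=3, A=4.98 = 0.5283

0.5283


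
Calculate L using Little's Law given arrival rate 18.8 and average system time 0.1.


L = lambda * W = 18.8 * 0.1 = 1.88

1.88


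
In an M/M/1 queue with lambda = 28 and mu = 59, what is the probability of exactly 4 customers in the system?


rho = 28/59; P(n) = (1-rho)*rho^n = (1-28/59)*(28/59)^4 = 0.0267

0.0267


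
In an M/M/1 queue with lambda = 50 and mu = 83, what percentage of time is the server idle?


Idle fraction = (1 - rho) * 100 = (1 - 50/83) * 100 = 39.8%

39.8%


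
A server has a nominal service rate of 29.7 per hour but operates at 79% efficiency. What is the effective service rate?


Effective rate = mu * efficiency = 29.7 * 0.79 = 23.46 per hour

23.46 per hour


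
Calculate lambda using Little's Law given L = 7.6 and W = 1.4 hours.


lambda = L / W = 7.6 / 1.4 = 5.43 per hour

5.43 per hour


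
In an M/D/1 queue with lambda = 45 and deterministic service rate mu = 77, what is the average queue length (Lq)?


M/D/1: Lq = rho^2 / (2*(1-rho)) where rho = 45/77; Lq = 0.41

0.41


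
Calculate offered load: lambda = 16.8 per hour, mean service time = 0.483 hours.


Offered load a = lambda * E[S] = 16.8 * 0.483 = 8.11 Erlangs

8.11 Erlangs


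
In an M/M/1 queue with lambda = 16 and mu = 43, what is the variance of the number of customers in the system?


rho = 16/43; Var(N) = rho/(1-rho)^2 = 0.94

0.94


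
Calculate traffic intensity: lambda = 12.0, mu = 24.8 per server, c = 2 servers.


rho = lambda / (c * mu) = 12.0 / (2 * 24.8) = 0.2419

0.2419


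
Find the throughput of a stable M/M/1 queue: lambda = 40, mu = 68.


For a stable queue (lambda < mu), throughput = lambda = 40 per hour

40 per hour


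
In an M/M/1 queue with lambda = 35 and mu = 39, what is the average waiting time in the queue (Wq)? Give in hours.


rho = 35/39; Wq = rho/(mu - lambda) = 0.2244 hours

0.2244 hours


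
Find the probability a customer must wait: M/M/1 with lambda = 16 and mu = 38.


P(wait) = rho = lambda/mu = 16/38 = 0.4211

0.4211


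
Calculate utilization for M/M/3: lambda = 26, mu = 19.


rho = lambda/(c*mu) = 26/(3*19) = 0.4561

0.4561


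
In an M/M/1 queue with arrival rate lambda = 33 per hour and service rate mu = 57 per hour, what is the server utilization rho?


rho = lambda/mu = 33/57 = 0.5789

0.5789


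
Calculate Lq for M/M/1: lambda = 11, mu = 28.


rho = 11/28; Lq = rho^2/(1-rho) = 0.25

0.25


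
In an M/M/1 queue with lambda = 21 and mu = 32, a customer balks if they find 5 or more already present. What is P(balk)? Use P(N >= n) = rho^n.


P(N >= 5) = rho^5 = (21/32)^5 = 0.1217

0.1217


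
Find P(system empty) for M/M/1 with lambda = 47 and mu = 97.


P0 = 1 - rho = 1 - 47/97 = 0.5155

0.5155


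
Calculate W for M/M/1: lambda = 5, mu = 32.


W = 1/(mu - lambda) = 1/(32 - 5) = 0.037 hours

0.037 hours


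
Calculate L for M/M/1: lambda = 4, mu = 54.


rho = 4/54; L = rho/(1-rho) = 0.08

0.08


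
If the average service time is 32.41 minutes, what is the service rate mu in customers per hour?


mu = 60 / avg_service_time = 60 / 32.41 = 1.85 per hour

1.85 per hour


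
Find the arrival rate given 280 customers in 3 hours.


lambda = total arrivals / time = 280 / 3 = 93.33 per hour

93.33 per hour


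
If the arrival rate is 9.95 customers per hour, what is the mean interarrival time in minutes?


Mean interarrival time = 60/lambda = 60/9.95 = 6.03 minutes

6.03 minutes


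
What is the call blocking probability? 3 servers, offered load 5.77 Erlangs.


B(N,A) = (A^N/N!) / sum(A^k/k!, k=0..N) with N=3, A=5.77 = 0.5776

0.5776


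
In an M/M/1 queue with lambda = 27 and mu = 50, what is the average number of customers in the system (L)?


rho = 27/50; L = rho/(1-rho) = 1.17

1.17


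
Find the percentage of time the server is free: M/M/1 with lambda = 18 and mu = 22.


Idle fraction = (1 - rho) * 100 = (1 - 18/22) * 100 = 18.2%

18.2%


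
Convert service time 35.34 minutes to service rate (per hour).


mu = 60 / avg_service_time = 60 / 35.34 = 1.7 per hour

1.7 per hour


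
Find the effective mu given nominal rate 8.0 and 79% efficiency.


Effective rate = mu * efficiency = 8.0 * 0.79 = 6.32 per hour

6.32 per hour


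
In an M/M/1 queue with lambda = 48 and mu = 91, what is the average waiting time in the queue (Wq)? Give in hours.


rho = 48/91; Wq = rho/(mu - lambda) = 0.0123 hours

0.0123 hours


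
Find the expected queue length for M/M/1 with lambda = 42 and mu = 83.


rho = 42/83; Lq = rho^2/(1-rho) = 0.52

0.52


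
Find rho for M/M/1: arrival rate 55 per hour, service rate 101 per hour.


rho = lambda/mu = 55/101 = 0.5446

0.5446


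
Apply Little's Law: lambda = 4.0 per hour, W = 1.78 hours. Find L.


L = lambda * W = 4.0 * 1.78 = 7.12

7.12


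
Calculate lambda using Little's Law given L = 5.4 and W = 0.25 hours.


lambda = L / W = 5.4 / 0.25 = 21.6 per hour

21.6 per hour


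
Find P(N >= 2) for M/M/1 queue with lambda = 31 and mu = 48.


P(N >= 2) = rho^2 = (31/48)^2 = 0.4171

0.4171


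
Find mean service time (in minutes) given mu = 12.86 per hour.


Mean service time = 60/mu = 60/12.86 = 4.67 minutes

4.67 minutes


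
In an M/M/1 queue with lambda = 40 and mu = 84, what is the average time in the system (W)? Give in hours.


W = 1/(mu - lambda) = 1/(84 - 40) = 0.0227 hours

0.0227 hours


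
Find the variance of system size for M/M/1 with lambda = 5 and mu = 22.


rho = 5/22; Var(N) = rho/(1-rho)^2 = 0.38

0.38


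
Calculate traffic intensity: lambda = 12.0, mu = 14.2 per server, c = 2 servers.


rho = lambda / (c * mu) = 12.0 / (2 * 14.2) = 0.4225

0.4225


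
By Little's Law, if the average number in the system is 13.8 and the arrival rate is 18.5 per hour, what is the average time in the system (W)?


W = L / lambda = 13.8 / 18.5 = 0.7459 hours

0.7459 hours


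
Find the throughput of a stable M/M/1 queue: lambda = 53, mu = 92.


For a stable queue (lambda < mu), throughput = lambda = 53 per hour

53 per hour


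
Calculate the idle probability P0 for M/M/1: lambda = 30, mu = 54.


P0 = 1 - rho = 1 - 30/54 = 0.4444

0.4444


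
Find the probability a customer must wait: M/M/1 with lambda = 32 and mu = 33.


P(wait) = rho = lambda/mu = 32/33 = 0.9697

0.9697


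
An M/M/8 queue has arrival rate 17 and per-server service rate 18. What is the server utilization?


rho = lambda/(c*mu) = 17/(8*18) = 0.1181

0.1181


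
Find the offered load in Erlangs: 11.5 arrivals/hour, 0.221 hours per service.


Offered load a = lambda * E[S] = 11.5 * 0.221 = 2.54 Erlangs

2.54 Erlangs


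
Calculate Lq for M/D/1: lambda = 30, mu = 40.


M/D/1: Lq = rho^2 / (2*(1-rho)) where rho = 30/40; Lq = 1.13

1.13


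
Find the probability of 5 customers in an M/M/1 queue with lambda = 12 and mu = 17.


rho = 12/17; P(n) = (1-rho)*rho^n = (1-12/17)*(12/17)^5 = 0.0515

0.0515


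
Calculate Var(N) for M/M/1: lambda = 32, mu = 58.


rho = 32/58; Var(N) = rho/(1-rho)^2 = 2.75

2.75


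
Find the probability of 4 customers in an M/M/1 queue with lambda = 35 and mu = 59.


rho = 35/59; P(n) = (1-rho)*rho^n = (1-35/59)*(35/59)^4 = 0.0504

0.0504


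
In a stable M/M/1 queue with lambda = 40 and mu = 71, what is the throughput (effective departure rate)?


For a stable queue (lambda < mu), throughput = lambda = 40 per hour

40 per hour


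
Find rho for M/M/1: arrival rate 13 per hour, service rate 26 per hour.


rho = lambda/mu = 13/26 = 0.5

0.5


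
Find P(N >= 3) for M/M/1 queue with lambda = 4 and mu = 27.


P(N >= 3) = rho^3 = (4/27)^3 = 0.0033

0.0033


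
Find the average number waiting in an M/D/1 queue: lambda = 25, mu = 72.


M/D/1: Lq = rho^2 / (2*(1-rho)) where rho = 25/72; Lq = 0.09

0.09


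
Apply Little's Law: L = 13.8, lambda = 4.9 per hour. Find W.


W = L / lambda = 13.8 / 4.9 = 2.8163 hours

2.8163 hours


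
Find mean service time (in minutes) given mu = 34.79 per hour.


Mean service time = 60/mu = 60/34.79 = 1.72 minutes

1.72 minutes


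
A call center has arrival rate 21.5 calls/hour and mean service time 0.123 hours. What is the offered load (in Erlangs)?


Offered load a = lambda * E[S] = 21.5 * 0.123 = 2.64 Erlangs

2.64 Erlangs


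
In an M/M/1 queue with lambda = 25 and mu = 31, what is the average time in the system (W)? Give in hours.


W = 1/(mu - lambda) = 1/(31 - 25) = 0.1667 hours

0.1667 hours


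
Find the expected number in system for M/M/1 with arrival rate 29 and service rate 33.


rho = 29/33; L = rho/(1-rho) = 7.25

7.25


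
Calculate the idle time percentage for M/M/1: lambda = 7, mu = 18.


Idle fraction = (1 - rho) * 100 = (1 - 7/18) * 100 = 61.1%

61.1%


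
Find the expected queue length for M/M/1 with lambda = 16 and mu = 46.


rho = 16/46; Lq = rho^2/(1-rho) = 0.19

0.19


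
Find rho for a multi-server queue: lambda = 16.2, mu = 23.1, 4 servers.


rho = lambda / (c * mu) = 16.2 / (4 * 23.1) = 0.1753

0.1753


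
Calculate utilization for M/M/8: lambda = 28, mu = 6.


rho = lambda/(c*mu) = 28/(8*6) = 0.5833

0.5833


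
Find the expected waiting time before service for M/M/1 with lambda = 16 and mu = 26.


rho = 16/26; Wq = rho/(mu - lambda) = 0.0615 hours

0.0615 hours


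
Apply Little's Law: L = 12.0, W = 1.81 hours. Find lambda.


lambda = L / W = 12.0 / 1.81 = 6.63 per hour

6.63 per hour


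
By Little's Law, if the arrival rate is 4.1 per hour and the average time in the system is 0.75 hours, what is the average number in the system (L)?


L = lambda * W = 4.1 * 0.75 = 3.08

3.08


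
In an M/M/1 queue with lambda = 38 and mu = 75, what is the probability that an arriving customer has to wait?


P(wait) = rho = lambda/mu = 38/75 = 0.5067

0.5067


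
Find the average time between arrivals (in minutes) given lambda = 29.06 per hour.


Mean interarrival time = 60/lambda = 60/29.06 = 2.06 minutes

2.06 minutes


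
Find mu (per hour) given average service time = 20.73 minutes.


mu = 60 / avg_service_time = 60 / 20.73 = 2.89 per hour

2.89 per hour


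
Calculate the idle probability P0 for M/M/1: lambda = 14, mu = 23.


P0 = 1 - rho = 1 - 14/23 = 0.3913

0.3913


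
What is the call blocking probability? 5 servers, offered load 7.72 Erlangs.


B(N,A) = (A^N/N!) / sum(A^k/k!, k=0..N) with N=5, A=7.72 = 0.4647

0.4647


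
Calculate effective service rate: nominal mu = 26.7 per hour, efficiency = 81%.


Effective rate = mu * efficiency = 26.7 * 0.81 = 21.63 per hour

21.63 per hour


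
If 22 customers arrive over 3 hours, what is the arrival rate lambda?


lambda = total arrivals / time = 22 / 3 = 7.33 per hour

7.33 per hour


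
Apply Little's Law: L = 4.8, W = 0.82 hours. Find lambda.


lambda = L / W = 4.8 / 0.82 = 5.85 per hour

5.85 per hour


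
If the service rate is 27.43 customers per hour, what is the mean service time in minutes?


Mean service time = 60/mu = 60/27.43 = 2.19 minutes

2.19 minutes


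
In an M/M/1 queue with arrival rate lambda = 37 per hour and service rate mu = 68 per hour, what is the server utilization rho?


rho = lambda/mu = 37/68 = 0.5441

0.5441


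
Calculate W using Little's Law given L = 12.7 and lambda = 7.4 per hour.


W = L / lambda = 12.7 / 7.4 = 1.7162 hours

1.7162 hours


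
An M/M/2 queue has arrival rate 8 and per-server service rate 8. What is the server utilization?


rho = lambda/(c*mu) = 8/(2*8) = 0.5

0.5


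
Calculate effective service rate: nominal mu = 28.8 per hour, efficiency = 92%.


Effective rate = mu * efficiency = 28.8 * 0.92 = 26.5 per hour

26.5 per hour


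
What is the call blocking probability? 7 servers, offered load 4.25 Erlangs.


B(N,A) = (A^N/N!) / sum(A^k/k!, k=0..N) with N=7, A=4.25 = 0.076

0.076


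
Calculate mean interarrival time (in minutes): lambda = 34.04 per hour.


Mean interarrival time = 60/lambda = 60/34.04 = 1.76 minutes

1.76 minutes


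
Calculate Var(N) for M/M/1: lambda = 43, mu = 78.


rho = 43/78; Var(N) = rho/(1-rho)^2 = 2.74

2.74


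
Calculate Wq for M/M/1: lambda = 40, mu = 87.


rho = 40/87; Wq = rho/(mu - lambda) = 0.0098 hours

0.0098 hours


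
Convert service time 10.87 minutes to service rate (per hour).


mu = 60 / avg_service_time = 60 / 10.87 = 5.52 per hour

5.52 per hour


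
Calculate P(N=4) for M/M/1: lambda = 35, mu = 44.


rho = 35/44; P(n) = (1-rho)*rho^n = (1-35/44)*(35/44)^4 = 0.0819

0.0819


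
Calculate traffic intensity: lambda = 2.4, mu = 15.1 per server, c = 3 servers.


rho = lambda / (c * mu) = 2.4 / (3 * 15.1) = 0.053

0.053


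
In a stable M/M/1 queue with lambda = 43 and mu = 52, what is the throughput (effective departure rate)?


For a stable queue (lambda < mu), throughput = lambda = 43 per hour

43 per hour


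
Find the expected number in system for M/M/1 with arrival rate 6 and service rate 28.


rho = 6/28; L = rho/(1-rho) = 0.27

0.27


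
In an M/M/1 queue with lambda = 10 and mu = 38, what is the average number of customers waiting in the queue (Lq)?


rho = 10/38; Lq = rho^2/(1-rho) = 0.09

0.09


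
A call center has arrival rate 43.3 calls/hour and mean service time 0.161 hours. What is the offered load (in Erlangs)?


Offered load a = lambda * E[S] = 43.3 * 0.161 = 6.97 Erlangs

6.97 Erlangs


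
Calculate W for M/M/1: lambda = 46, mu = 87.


W = 1/(mu - lambda) = 1/(87 - 46) = 0.0244 hours

0.0244 hours


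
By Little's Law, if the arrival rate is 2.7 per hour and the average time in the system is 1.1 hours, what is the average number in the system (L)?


L = lambda * W = 2.7 * 1.1 = 2.97

2.97


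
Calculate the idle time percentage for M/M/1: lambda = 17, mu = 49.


Idle fraction = (1 - rho) * 100 = (1 - 17/49) * 100 = 65.3%

65.3%


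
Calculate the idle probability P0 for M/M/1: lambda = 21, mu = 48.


P0 = 1 - rho = 1 - 21/48 = 0.5625

0.5625


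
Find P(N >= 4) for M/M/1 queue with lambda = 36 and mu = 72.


P(N >= 4) = rho^4 = (36/72)^4 = 0.0625

0.0625


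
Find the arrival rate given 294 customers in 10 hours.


lambda = total arrivals / time = 294 / 10 = 29.4 per hour

29.4 per hour


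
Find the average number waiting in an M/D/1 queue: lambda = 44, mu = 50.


M/D/1: Lq = rho^2 / (2*(1-rho)) where rho = 44/50; Lq = 3.23

3.23


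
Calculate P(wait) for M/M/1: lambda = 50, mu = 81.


P(wait) = rho = lambda/mu = 50/81 = 0.6173

0.6173


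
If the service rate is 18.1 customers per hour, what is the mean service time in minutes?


Mean service time = 60/mu = 60/18.1 = 3.31 minutes

3.31 minutes


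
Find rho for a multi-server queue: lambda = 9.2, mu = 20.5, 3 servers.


rho = lambda / (c * mu) = 9.2 / (3 * 20.5) = 0.1496

0.1496


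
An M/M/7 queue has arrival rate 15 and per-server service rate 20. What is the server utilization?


rho = lambda/(c*mu) = 15/(7*20) = 0.1071

0.1071


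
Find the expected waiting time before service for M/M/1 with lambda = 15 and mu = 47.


rho = 15/47; Wq = rho/(mu - lambda) = 0.01 hours

0.01 hours


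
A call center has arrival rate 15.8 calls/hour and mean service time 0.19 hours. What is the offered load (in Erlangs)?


Offered load a = lambda * E[S] = 15.8 * 0.19 = 3.0 Erlangs

3.0 Erlangs


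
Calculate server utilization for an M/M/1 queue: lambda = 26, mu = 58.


rho = lambda/mu = 26/58 = 0.4483

0.4483


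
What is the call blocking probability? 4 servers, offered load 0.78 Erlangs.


B(N,A) = (A^N/N!) / sum(A^k/k!, k=0..N) with N=4, A=0.78 = 0.0071

0.0071


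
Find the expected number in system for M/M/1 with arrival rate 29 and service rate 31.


rho = 29/31; L = rho/(1-rho) = 14.5

14.5


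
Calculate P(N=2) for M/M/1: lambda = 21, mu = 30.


rho = 21/30; P(n) = (1-rho)*rho^n = (1-21/30)*(21/30)^2 = 0.147

0.147


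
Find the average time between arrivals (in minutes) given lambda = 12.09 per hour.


Mean interarrival time = 60/lambda = 60/12.09 = 4.96 minutes

4.96 minutes


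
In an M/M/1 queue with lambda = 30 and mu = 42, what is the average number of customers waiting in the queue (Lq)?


rho = 30/42; Lq = rho^2/(1-rho) = 1.79

1.79


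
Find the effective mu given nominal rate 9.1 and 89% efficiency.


Effective rate = mu * efficiency = 9.1 * 0.89 = 8.1 per hour

8.1 per hour


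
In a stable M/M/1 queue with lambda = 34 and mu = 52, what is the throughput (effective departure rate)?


For a stable queue (lambda < mu), throughput = lambda = 34 per hour

34 per hour


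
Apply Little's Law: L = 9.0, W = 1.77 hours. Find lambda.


lambda = L / W = 9.0 / 1.77 = 5.08 per hour

5.08 per hour


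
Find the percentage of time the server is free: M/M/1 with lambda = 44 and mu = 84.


Idle fraction = (1 - rho) * 100 = (1 - 44/84) * 100 = 47.6%

47.6%


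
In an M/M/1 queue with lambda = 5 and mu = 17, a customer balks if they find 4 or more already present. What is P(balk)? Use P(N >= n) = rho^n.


P(N >= 4) = rho^4 = (5/17)^4 = 0.0075

0.0075


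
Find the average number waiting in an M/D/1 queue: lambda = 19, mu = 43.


M/D/1: Lq = rho^2 / (2*(1-rho)) where rho = 19/43; Lq = 0.17

0.17


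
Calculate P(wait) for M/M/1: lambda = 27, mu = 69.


P(wait) = rho = lambda/mu = 27/69 = 0.3913

0.3913


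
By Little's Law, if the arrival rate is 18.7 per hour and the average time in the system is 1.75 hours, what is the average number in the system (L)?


L = lambda * W = 18.7 * 1.75 = 32.73

32.73


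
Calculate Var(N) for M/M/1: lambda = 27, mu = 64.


rho = 27/64; Var(N) = rho/(1-rho)^2 = 1.26

1.26


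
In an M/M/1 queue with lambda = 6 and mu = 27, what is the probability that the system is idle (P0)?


P0 = 1 - rho = 1 - 6/27 = 0.7778

0.7778


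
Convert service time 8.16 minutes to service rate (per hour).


mu = 60 / avg_service_time = 60 / 8.16 = 7.35 per hour

7.35 per hour


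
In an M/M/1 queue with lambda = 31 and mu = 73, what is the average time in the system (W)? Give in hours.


W = 1/(mu - lambda) = 1/(73 - 31) = 0.0238 hours

0.0238 hours


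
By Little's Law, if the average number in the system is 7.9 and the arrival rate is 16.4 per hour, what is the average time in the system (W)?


W = L / lambda = 7.9 / 16.4 = 0.4817 hours

0.4817 hours


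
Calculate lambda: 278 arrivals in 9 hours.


lambda = total arrivals / time = 278 / 9 = 30.89 per hour

30.89 per hour


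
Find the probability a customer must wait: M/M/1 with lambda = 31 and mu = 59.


P(wait) = rho = lambda/mu = 31/59 = 0.5254

0.5254


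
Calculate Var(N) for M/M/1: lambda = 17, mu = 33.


rho = 17/33; Var(N) = rho/(1-rho)^2 = 2.19

2.19


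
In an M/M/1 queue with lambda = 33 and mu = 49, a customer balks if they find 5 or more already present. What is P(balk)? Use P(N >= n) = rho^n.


P(N >= 5) = rho^5 = (33/49)^5 = 0.1385

0.1385


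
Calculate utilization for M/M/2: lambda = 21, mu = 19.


rho = lambda/(c*mu) = 21/(2*19) = 0.5526

0.5526


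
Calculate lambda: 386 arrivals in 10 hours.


lambda = total arrivals / time = 386 / 10 = 38.6 per hour

38.6 per hour


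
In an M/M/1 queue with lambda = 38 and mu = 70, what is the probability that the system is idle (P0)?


P0 = 1 - rho = 1 - 38/70 = 0.4571

0.4571


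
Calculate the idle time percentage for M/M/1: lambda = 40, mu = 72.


Idle fraction = (1 - rho) * 100 = (1 - 40/72) * 100 = 44.4%

44.4%


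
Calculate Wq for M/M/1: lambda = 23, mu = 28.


rho = 23/28; Wq = rho/(mu - lambda) = 0.1643 hours

0.1643 hours


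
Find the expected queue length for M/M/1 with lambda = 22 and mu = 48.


rho = 22/48; Lq = rho^2/(1-rho) = 0.39

0.39


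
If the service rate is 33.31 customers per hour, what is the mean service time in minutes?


Mean service time = 60/mu = 60/33.31 = 1.8 minutes

1.8 minutes


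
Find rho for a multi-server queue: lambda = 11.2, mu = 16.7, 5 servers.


rho = lambda / (c * mu) = 11.2 / (5 * 16.7) = 0.1341

0.1341


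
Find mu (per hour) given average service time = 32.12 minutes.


mu = 60 / avg_service_time = 60 / 32.12 = 1.87 per hour

1.87 per hour


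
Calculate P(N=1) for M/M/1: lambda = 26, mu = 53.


rho = 26/53; P(n) = (1-rho)*rho^n = (1-26/53)*(26/53)^1 = 0.2499

0.2499


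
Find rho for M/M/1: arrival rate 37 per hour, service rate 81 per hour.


rho = lambda/mu = 37/81 = 0.4568

0.4568


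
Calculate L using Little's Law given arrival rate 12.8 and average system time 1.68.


L = lambda * W = 12.8 * 1.68 = 21.5

21.5


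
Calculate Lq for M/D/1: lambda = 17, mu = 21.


M/D/1: Lq = rho^2 / (2*(1-rho)) where rho = 17/21; Lq = 1.72

1.72


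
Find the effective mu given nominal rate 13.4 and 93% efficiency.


Effective rate = mu * efficiency = 13.4 * 0.93 = 12.46 per hour

12.46 per hour


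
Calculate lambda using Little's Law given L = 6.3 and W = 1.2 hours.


lambda = L / W = 6.3 / 1.2 = 5.25 per hour

5.25 per hour


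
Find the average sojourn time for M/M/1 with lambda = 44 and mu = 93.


W = 1/(mu - lambda) = 1/(93 - 44) = 0.0204 hours

0.0204 hours


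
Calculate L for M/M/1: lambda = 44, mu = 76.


rho = 44/76; L = rho/(1-rho) = 1.38

1.38


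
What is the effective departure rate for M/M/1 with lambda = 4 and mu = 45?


For a stable queue (lambda < mu), throughput = lambda = 4 per hour

4 per hour


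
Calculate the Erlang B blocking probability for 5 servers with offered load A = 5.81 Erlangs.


B(N,A) = (A^N/N!) / sum(A^k/k!, k=0..N) with N=5, A=5.81 = 0.3469

0.3469


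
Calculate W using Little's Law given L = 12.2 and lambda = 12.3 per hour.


W = L / lambda = 12.2 / 12.3 = 0.9919 hours

0.9919 hours


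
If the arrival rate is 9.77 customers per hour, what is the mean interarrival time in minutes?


Mean interarrival time = 60/lambda = 60/9.77 = 6.14 minutes

6.14 minutes


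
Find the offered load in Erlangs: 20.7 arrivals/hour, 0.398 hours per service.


Offered load a = lambda * E[S] = 20.7 * 0.398 = 8.24 Erlangs

8.24 Erlangs


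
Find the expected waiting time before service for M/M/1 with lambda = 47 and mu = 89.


rho = 47/89; Wq = rho/(mu - lambda) = 0.0126 hours

0.0126 hours


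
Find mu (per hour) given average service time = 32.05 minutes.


mu = 60 / avg_service_time = 60 / 32.05 = 1.87 per hour

1.87 per hour


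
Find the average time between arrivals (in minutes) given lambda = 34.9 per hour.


Mean interarrival time = 60/lambda = 60/34.9 = 1.72 minutes

1.72 minutes


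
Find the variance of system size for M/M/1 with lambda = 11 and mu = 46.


rho = 11/46; Var(N) = rho/(1-rho)^2 = 0.41

0.41


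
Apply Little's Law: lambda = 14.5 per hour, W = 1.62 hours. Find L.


L = lambda * W = 14.5 * 1.62 = 23.49

23.49


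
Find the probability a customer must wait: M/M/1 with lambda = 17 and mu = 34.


P(wait) = rho = lambda/mu = 17/34 = 0.5

0.5


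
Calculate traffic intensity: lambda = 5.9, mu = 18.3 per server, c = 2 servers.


rho = lambda / (c * mu) = 5.9 / (2 * 18.3) = 0.1612

0.1612


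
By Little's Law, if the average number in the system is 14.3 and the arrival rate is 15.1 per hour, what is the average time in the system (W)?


W = L / lambda = 14.3 / 15.1 = 0.947 hours

0.947 hours


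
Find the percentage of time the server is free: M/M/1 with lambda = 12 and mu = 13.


Idle fraction = (1 - rho) * 100 = (1 - 12/13) * 100 = 7.7%

7.7%


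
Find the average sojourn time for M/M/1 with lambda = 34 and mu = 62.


W = 1/(mu - lambda) = 1/(62 - 34) = 0.0357 hours

0.0357 hours


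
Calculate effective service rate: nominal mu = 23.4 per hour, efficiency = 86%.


Effective rate = mu * efficiency = 23.4 * 0.86 = 20.12 per hour

20.12 per hour


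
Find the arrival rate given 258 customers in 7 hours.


lambda = total arrivals / time = 258 / 7 = 36.86 per hour

36.86 per hour


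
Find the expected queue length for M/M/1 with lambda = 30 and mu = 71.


rho = 30/71; Lq = rho^2/(1-rho) = 0.31

0.31


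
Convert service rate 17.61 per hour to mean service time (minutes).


Mean service time = 60/mu = 60/17.61 = 3.41 minutes

3.41 minutes


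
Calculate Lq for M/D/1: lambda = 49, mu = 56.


M/D/1: Lq = rho^2 / (2*(1-rho)) where rho = 49/56; Lq = 3.06

3.06


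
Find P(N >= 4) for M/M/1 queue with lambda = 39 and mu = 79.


P(N >= 4) = rho^4 = (39/79)^4 = 0.0594

0.0594


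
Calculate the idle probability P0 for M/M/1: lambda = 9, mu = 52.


P0 = 1 - rho = 1 - 9/52 = 0.8269

0.8269


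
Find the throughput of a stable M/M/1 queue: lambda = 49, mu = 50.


For a stable queue (lambda < mu), throughput = lambda = 49 per hour

49 per hour


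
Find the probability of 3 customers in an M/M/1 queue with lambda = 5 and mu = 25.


rho = 5/25; P(n) = (1-rho)*rho^n = (1-5/25)*(5/25)^3 = 0.0064

0.0064


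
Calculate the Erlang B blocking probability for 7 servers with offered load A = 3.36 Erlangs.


B(N,A) = (A^N/N!) / sum(A^k/k!, k=0..N) with N=7, A=3.36 = 0.0341

0.0341


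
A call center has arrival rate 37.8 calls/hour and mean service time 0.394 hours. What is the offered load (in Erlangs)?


Offered load a = lambda * E[S] = 37.8 * 0.394 = 14.89 Erlangs

14.89 Erlangs


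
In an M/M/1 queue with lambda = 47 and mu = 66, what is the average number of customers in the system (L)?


rho = 47/66; L = rho/(1-rho) = 2.47

2.47


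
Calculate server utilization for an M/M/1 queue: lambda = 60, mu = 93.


rho = lambda/mu = 60/93 = 0.6452

0.6452


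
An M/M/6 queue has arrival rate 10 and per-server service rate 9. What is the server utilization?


rho = lambda/(c*mu) = 10/(6*9) = 0.1852

0.1852


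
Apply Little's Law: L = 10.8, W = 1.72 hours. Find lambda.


lambda = L / W = 10.8 / 1.72 = 6.28 per hour

6.28 per hour


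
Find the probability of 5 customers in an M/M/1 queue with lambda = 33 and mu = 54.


rho = 33/54; P(n) = (1-rho)*rho^n = (1-33/54)*(33/54)^5 = 0.0331

0.0331


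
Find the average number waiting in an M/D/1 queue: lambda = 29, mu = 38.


M/D/1: Lq = rho^2 / (2*(1-rho)) where rho = 29/38; Lq = 1.23

1.23


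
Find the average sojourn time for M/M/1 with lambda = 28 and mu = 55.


W = 1/(mu - lambda) = 1/(55 - 28) = 0.037 hours

0.037 hours


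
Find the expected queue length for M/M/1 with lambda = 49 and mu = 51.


rho = 49/51; Lq = rho^2/(1-rho) = 23.54

23.54


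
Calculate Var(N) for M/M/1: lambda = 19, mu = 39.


rho = 19/39; Var(N) = rho/(1-rho)^2 = 1.85

1.85


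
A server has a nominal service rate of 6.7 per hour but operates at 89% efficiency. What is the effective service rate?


Effective rate = mu * efficiency = 6.7 * 0.89 = 5.96 per hour

5.96 per hour


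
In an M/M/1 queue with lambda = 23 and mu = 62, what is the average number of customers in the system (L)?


rho = 23/62; L = rho/(1-rho) = 0.59

0.59


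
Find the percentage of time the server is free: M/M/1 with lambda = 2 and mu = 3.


Idle fraction = (1 - rho) * 100 = (1 - 2/3) * 100 = 33.3%

33.3%


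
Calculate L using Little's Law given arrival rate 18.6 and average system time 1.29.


L = lambda * W = 18.6 * 1.29 = 23.99

23.99


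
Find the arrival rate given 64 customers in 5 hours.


lambda = total arrivals / time = 64 / 5 = 12.8 per hour

12.8 per hour


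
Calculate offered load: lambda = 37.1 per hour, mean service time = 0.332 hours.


Offered load a = lambda * E[S] = 37.1 * 0.332 = 12.32 Erlangs

12.32 Erlangs


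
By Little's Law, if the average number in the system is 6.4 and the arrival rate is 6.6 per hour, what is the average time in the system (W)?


W = L / lambda = 6.4 / 6.6 = 0.9697 hours

0.9697 hours


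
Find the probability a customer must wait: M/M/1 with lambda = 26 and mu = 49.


P(wait) = rho = lambda/mu = 26/49 = 0.5306

0.5306


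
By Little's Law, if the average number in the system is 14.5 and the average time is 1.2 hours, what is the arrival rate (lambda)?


lambda = L / W = 14.5 / 1.2 = 12.08 per hour

12.08 per hour


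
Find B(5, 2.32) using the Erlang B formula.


B(N,A) = (A^N/N!) / sum(A^k/k!, k=0..N) with N=5, A=2.32 = 0.0568

0.0568


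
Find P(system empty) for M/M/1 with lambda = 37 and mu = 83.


P0 = 1 - rho = 1 - 37/83 = 0.5542

0.5542


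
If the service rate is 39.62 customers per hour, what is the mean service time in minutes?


Mean service time = 60/mu = 60/39.62 = 1.51 minutes

1.51 minutes


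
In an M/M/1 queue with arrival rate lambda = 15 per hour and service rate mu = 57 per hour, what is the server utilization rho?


rho = lambda/mu = 15/57 = 0.2632

0.2632


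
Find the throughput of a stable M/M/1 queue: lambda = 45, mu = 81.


For a stable queue (lambda < mu), throughput = lambda = 45 per hour

45 per hour


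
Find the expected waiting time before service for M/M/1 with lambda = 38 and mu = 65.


rho = 38/65; Wq = rho/(mu - lambda) = 0.0217 hours

0.0217 hours


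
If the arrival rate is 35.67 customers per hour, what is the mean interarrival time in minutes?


Mean interarrival time = 60/lambda = 60/35.67 = 1.68 minutes

1.68 minutes


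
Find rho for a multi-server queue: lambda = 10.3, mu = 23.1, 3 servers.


rho = lambda / (c * mu) = 10.3 / (3 * 23.1) = 0.1486

0.1486


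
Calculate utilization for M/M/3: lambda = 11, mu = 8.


rho = lambda/(c*mu) = 11/(3*8) = 0.4583

0.4583


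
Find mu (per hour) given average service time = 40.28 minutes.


mu = 60 / avg_service_time = 60 / 40.28 = 1.49 per hour

1.49 per hour


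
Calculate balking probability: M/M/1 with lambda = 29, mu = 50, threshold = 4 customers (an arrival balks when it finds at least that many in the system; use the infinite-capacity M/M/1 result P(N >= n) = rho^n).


P(N >= 4) = rho^4 = (29/50)^4 = 0.1132

0.1132


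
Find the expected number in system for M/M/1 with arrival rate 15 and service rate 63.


rho = 15/63; L = rho/(1-rho) = 0.31

0.31


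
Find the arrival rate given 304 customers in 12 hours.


lambda = total arrivals / time = 304 / 12 = 25.33 per hour

25.33 per hour


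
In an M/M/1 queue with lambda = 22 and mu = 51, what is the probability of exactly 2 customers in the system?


rho = 22/51; P(n) = (1-rho)*rho^n = (1-22/51)*(22/51)^2 = 0.1058

0.1058


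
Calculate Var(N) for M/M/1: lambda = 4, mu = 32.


rho = 4/32; Var(N) = rho/(1-rho)^2 = 0.16

0.16


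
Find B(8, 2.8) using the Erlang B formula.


B(N,A) = (A^N/N!) / sum(A^k/k!, k=0..N) with N=8, A=2.8 = 0.0057

0.0057


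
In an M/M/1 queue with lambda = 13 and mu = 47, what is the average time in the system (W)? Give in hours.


W = 1/(mu - lambda) = 1/(47 - 13) = 0.0294 hours

0.0294 hours


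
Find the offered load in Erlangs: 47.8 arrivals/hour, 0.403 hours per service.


Offered load a = lambda * E[S] = 47.8 * 0.403 = 19.26 Erlangs

19.26 Erlangs


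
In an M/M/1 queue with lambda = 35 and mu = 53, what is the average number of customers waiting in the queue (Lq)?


rho = 35/53; Lq = rho^2/(1-rho) = 1.28

1.28


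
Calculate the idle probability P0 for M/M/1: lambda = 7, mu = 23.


P0 = 1 - rho = 1 - 7/23 = 0.6957

0.6957


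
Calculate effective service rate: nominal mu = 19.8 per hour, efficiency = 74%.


Effective rate = mu * efficiency = 19.8 * 0.74 = 14.65 per hour

14.65 per hour


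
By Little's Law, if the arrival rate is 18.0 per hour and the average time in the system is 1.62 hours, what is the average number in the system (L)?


L = lambda * W = 18.0 * 1.62 = 29.16

29.16


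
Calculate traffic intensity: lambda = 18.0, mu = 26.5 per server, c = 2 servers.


rho = lambda / (c * mu) = 18.0 / (2 * 26.5) = 0.3396

0.3396


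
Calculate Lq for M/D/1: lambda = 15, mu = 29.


M/D/1: Lq = rho^2 / (2*(1-rho)) where rho = 15/29; Lq = 0.28

0.28


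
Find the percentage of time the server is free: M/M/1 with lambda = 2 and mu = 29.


Idle fraction = (1 - rho) * 100 = (1 - 2/29) * 100 = 93.1%

93.1%


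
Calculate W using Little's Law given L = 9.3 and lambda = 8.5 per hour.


W = L / lambda = 9.3 / 8.5 = 1.0941 hours

1.0941 hours


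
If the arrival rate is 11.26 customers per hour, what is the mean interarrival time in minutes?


Mean interarrival time = 60/lambda = 60/11.26 = 5.33 minutes

5.33 minutes


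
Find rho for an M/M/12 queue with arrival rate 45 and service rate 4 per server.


rho = lambda/(c*mu) = 45/(12*4) = 0.9375

0.9375


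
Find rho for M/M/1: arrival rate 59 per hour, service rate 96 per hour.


rho = lambda/mu = 59/96 = 0.6146

0.6146


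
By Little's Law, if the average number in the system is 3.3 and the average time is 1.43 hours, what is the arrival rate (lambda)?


lambda = L / W = 3.3 / 1.43 = 2.31 per hour

2.31 per hour


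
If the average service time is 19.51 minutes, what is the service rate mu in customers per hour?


mu = 60 / avg_service_time = 60 / 19.51 = 3.08 per hour

3.08 per hour


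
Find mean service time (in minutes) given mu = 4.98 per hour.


Mean service time = 60/mu = 60/4.98 = 12.05 minutes

12.05 minutes


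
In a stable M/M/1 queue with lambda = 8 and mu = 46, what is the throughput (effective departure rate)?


For a stable queue (lambda < mu), throughput = lambda = 8 per hour

8 per hour


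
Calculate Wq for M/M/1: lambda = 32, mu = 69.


rho = 32/69; Wq = rho/(mu - lambda) = 0.0125 hours

0.0125 hours


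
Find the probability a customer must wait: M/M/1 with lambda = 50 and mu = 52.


P(wait) = rho = lambda/mu = 50/52 = 0.9615

0.9615


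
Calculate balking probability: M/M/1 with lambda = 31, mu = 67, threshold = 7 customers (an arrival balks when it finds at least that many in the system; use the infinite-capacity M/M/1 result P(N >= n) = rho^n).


P(N >= 7) = rho^7 = (31/67)^7 = 0.0045

0.0045


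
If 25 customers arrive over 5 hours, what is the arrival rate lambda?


lambda = total arrivals / time = 25 / 5 = 5.0 per hour

5.0 per hour


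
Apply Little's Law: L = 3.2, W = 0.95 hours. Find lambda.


lambda = L / W = 3.2 / 0.95 = 3.37 per hour

3.37 per hour


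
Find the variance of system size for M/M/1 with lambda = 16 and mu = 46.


rho = 16/46; Var(N) = rho/(1-rho)^2 = 0.82

0.82


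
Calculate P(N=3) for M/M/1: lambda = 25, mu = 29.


rho = 25/29; P(n) = (1-rho)*rho^n = (1-25/29)*(25/29)^3 = 0.0884

0.0884


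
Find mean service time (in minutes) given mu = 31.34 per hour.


Mean service time = 60/mu = 60/31.34 = 1.91 minutes

1.91 minutes


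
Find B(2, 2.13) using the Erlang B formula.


B(N,A) = (A^N/N!) / sum(A^k/k!, k=0..N) with N=2, A=2.13 = 0.4202

0.4202


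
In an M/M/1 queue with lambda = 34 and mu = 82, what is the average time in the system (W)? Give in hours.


W = 1/(mu - lambda) = 1/(82 - 34) = 0.0208 hours

0.0208 hours


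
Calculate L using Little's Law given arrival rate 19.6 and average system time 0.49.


L = lambda * W = 19.6 * 0.49 = 9.6

9.6


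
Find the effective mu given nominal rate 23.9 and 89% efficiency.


Effective rate = mu * efficiency = 23.9 * 0.89 = 21.27 per hour

21.27 per hour


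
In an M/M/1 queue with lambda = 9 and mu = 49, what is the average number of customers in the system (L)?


rho = 9/49; L = rho/(1-rho) = 0.23

0.23


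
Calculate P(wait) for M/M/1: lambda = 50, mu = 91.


P(wait) = rho = lambda/mu = 50/91 = 0.5495

0.5495


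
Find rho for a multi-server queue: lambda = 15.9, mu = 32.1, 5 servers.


rho = lambda / (c * mu) = 15.9 / (5 * 32.1) = 0.0991

0.0991


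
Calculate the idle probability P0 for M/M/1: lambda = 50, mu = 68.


P0 = 1 - rho = 1 - 50/68 = 0.2647

0.2647


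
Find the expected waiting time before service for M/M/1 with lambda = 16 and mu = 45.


rho = 16/45; Wq = rho/(mu - lambda) = 0.0123 hours

0.0123 hours


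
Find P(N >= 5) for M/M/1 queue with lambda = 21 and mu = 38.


P(N >= 5) = rho^5 = (21/38)^5 = 0.0515

0.0515


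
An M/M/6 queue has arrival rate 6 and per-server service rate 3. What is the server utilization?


rho = lambda/(c*mu) = 6/(6*3) = 0.3333

0.3333


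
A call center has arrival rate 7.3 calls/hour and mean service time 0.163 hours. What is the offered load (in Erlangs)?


Offered load a = lambda * E[S] = 7.3 * 0.163 = 1.19 Erlangs

1.19 Erlangs


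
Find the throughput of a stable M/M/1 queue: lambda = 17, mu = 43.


For a stable queue (lambda < mu), throughput = lambda = 17 per hour

17 per hour


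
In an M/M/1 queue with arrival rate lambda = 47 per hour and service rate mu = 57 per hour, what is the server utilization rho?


rho = lambda/mu = 47/57 = 0.8246

0.8246


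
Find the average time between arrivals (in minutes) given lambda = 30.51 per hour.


Mean interarrival time = 60/lambda = 60/30.51 = 1.97 minutes

1.97 minutes


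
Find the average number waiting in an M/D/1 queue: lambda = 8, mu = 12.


M/D/1: Lq = rho^2 / (2*(1-rho)) where rho = 8/12; Lq = 0.67

0.67


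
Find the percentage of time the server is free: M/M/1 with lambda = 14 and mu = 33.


Idle fraction = (1 - rho) * 100 = (1 - 14/33) * 100 = 57.6%

57.6%


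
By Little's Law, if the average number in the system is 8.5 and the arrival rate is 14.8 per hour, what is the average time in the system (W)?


W = L / lambda = 8.5 / 14.8 = 0.5743 hours

0.5743 hours


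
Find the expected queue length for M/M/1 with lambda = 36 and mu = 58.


rho = 36/58; Lq = rho^2/(1-rho) = 1.02

1.02


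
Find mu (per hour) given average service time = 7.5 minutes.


mu = 60 / avg_service_time = 60 / 7.5 = 8.0 per hour

8.0 per hour


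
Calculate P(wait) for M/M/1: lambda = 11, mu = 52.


P(wait) = rho = lambda/mu = 11/52 = 0.2115

0.2115


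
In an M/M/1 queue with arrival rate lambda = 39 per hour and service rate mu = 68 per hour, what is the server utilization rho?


rho = lambda/mu = 39/68 = 0.5735

0.5735


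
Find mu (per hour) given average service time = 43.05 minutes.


mu = 60 / avg_service_time = 60 / 43.05 = 1.39 per hour

1.39 per hour
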